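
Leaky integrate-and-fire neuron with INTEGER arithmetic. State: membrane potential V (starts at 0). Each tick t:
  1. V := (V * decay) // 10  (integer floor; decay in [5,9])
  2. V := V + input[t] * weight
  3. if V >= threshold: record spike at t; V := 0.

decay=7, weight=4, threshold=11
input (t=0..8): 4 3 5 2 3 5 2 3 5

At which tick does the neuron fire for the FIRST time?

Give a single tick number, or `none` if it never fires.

t=0: input=4 -> V=0 FIRE
t=1: input=3 -> V=0 FIRE
t=2: input=5 -> V=0 FIRE
t=3: input=2 -> V=8
t=4: input=3 -> V=0 FIRE
t=5: input=5 -> V=0 FIRE
t=6: input=2 -> V=8
t=7: input=3 -> V=0 FIRE
t=8: input=5 -> V=0 FIRE

Answer: 0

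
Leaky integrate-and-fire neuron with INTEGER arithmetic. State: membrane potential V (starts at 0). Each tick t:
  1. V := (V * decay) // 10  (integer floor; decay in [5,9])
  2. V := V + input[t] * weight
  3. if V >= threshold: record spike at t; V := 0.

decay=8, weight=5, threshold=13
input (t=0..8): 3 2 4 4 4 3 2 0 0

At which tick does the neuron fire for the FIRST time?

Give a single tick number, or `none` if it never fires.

Answer: 0

Derivation:
t=0: input=3 -> V=0 FIRE
t=1: input=2 -> V=10
t=2: input=4 -> V=0 FIRE
t=3: input=4 -> V=0 FIRE
t=4: input=4 -> V=0 FIRE
t=5: input=3 -> V=0 FIRE
t=6: input=2 -> V=10
t=7: input=0 -> V=8
t=8: input=0 -> V=6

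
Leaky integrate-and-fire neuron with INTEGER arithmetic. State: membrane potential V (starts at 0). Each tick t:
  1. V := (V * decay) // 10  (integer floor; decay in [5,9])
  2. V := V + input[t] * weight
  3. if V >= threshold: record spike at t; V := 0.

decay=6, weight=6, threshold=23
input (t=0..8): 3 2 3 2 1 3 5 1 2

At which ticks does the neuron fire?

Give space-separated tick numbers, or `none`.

t=0: input=3 -> V=18
t=1: input=2 -> V=22
t=2: input=3 -> V=0 FIRE
t=3: input=2 -> V=12
t=4: input=1 -> V=13
t=5: input=3 -> V=0 FIRE
t=6: input=5 -> V=0 FIRE
t=7: input=1 -> V=6
t=8: input=2 -> V=15

Answer: 2 5 6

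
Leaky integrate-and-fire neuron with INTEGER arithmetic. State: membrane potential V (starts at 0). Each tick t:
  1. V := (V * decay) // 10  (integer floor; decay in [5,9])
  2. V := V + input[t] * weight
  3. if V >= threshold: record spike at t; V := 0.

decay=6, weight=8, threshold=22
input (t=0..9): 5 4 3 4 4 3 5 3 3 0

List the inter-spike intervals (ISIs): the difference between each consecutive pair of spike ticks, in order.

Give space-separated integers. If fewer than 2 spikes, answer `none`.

t=0: input=5 -> V=0 FIRE
t=1: input=4 -> V=0 FIRE
t=2: input=3 -> V=0 FIRE
t=3: input=4 -> V=0 FIRE
t=4: input=4 -> V=0 FIRE
t=5: input=3 -> V=0 FIRE
t=6: input=5 -> V=0 FIRE
t=7: input=3 -> V=0 FIRE
t=8: input=3 -> V=0 FIRE
t=9: input=0 -> V=0

Answer: 1 1 1 1 1 1 1 1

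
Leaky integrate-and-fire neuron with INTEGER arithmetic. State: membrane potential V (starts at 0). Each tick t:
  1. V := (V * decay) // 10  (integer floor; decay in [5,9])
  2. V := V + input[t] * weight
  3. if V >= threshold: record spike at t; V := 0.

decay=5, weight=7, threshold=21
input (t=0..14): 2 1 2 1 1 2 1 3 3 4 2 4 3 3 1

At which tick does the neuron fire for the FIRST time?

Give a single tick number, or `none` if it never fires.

t=0: input=2 -> V=14
t=1: input=1 -> V=14
t=2: input=2 -> V=0 FIRE
t=3: input=1 -> V=7
t=4: input=1 -> V=10
t=5: input=2 -> V=19
t=6: input=1 -> V=16
t=7: input=3 -> V=0 FIRE
t=8: input=3 -> V=0 FIRE
t=9: input=4 -> V=0 FIRE
t=10: input=2 -> V=14
t=11: input=4 -> V=0 FIRE
t=12: input=3 -> V=0 FIRE
t=13: input=3 -> V=0 FIRE
t=14: input=1 -> V=7

Answer: 2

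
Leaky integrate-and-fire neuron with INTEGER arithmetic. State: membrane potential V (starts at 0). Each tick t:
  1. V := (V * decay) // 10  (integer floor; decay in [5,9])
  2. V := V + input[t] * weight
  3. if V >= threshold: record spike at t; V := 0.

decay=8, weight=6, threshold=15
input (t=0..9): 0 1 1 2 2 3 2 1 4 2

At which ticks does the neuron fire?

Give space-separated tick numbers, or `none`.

t=0: input=0 -> V=0
t=1: input=1 -> V=6
t=2: input=1 -> V=10
t=3: input=2 -> V=0 FIRE
t=4: input=2 -> V=12
t=5: input=3 -> V=0 FIRE
t=6: input=2 -> V=12
t=7: input=1 -> V=0 FIRE
t=8: input=4 -> V=0 FIRE
t=9: input=2 -> V=12

Answer: 3 5 7 8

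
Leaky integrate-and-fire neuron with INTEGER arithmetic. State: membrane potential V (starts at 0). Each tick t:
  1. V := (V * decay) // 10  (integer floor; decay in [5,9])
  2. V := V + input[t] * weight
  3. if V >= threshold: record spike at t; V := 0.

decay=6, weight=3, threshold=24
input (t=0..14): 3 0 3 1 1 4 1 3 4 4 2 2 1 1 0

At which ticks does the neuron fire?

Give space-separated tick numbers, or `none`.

t=0: input=3 -> V=9
t=1: input=0 -> V=5
t=2: input=3 -> V=12
t=3: input=1 -> V=10
t=4: input=1 -> V=9
t=5: input=4 -> V=17
t=6: input=1 -> V=13
t=7: input=3 -> V=16
t=8: input=4 -> V=21
t=9: input=4 -> V=0 FIRE
t=10: input=2 -> V=6
t=11: input=2 -> V=9
t=12: input=1 -> V=8
t=13: input=1 -> V=7
t=14: input=0 -> V=4

Answer: 9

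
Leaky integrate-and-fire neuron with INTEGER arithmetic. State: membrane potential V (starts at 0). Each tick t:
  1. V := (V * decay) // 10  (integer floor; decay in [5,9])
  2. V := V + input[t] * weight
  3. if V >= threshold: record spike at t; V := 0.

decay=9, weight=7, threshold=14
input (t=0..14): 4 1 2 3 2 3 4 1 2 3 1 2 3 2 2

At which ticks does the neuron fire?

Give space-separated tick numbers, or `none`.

Answer: 0 2 3 4 5 6 8 9 11 12 13 14

Derivation:
t=0: input=4 -> V=0 FIRE
t=1: input=1 -> V=7
t=2: input=2 -> V=0 FIRE
t=3: input=3 -> V=0 FIRE
t=4: input=2 -> V=0 FIRE
t=5: input=3 -> V=0 FIRE
t=6: input=4 -> V=0 FIRE
t=7: input=1 -> V=7
t=8: input=2 -> V=0 FIRE
t=9: input=3 -> V=0 FIRE
t=10: input=1 -> V=7
t=11: input=2 -> V=0 FIRE
t=12: input=3 -> V=0 FIRE
t=13: input=2 -> V=0 FIRE
t=14: input=2 -> V=0 FIRE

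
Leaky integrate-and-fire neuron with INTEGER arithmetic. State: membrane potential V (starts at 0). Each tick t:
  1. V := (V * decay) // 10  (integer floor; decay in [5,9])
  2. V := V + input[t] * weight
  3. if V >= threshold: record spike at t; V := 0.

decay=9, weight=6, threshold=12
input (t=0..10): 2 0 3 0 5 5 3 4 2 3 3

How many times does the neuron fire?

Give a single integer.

Answer: 9

Derivation:
t=0: input=2 -> V=0 FIRE
t=1: input=0 -> V=0
t=2: input=3 -> V=0 FIRE
t=3: input=0 -> V=0
t=4: input=5 -> V=0 FIRE
t=5: input=5 -> V=0 FIRE
t=6: input=3 -> V=0 FIRE
t=7: input=4 -> V=0 FIRE
t=8: input=2 -> V=0 FIRE
t=9: input=3 -> V=0 FIRE
t=10: input=3 -> V=0 FIRE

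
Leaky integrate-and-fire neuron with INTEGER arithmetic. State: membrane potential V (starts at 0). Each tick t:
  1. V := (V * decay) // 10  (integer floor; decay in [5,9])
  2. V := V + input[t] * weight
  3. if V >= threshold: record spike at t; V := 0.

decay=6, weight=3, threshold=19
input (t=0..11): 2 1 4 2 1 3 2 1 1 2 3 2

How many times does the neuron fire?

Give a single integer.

t=0: input=2 -> V=6
t=1: input=1 -> V=6
t=2: input=4 -> V=15
t=3: input=2 -> V=15
t=4: input=1 -> V=12
t=5: input=3 -> V=16
t=6: input=2 -> V=15
t=7: input=1 -> V=12
t=8: input=1 -> V=10
t=9: input=2 -> V=12
t=10: input=3 -> V=16
t=11: input=2 -> V=15

Answer: 0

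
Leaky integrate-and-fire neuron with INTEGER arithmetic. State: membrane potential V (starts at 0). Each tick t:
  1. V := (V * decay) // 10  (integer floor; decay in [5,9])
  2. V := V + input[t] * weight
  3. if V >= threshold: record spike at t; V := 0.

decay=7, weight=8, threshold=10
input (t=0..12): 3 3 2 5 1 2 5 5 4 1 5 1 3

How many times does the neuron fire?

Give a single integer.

t=0: input=3 -> V=0 FIRE
t=1: input=3 -> V=0 FIRE
t=2: input=2 -> V=0 FIRE
t=3: input=5 -> V=0 FIRE
t=4: input=1 -> V=8
t=5: input=2 -> V=0 FIRE
t=6: input=5 -> V=0 FIRE
t=7: input=5 -> V=0 FIRE
t=8: input=4 -> V=0 FIRE
t=9: input=1 -> V=8
t=10: input=5 -> V=0 FIRE
t=11: input=1 -> V=8
t=12: input=3 -> V=0 FIRE

Answer: 10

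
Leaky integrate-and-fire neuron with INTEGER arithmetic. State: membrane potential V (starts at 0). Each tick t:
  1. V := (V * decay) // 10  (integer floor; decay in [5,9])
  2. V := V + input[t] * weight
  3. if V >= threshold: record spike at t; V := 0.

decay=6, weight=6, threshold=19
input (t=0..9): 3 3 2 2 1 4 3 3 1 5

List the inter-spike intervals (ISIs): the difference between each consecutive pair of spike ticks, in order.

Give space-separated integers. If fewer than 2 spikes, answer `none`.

t=0: input=3 -> V=18
t=1: input=3 -> V=0 FIRE
t=2: input=2 -> V=12
t=3: input=2 -> V=0 FIRE
t=4: input=1 -> V=6
t=5: input=4 -> V=0 FIRE
t=6: input=3 -> V=18
t=7: input=3 -> V=0 FIRE
t=8: input=1 -> V=6
t=9: input=5 -> V=0 FIRE

Answer: 2 2 2 2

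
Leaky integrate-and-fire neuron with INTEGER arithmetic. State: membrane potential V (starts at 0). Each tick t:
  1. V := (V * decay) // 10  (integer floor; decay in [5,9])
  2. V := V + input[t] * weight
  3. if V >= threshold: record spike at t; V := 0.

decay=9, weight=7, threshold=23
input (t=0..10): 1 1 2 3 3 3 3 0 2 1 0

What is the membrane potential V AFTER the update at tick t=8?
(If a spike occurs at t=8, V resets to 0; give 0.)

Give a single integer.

t=0: input=1 -> V=7
t=1: input=1 -> V=13
t=2: input=2 -> V=0 FIRE
t=3: input=3 -> V=21
t=4: input=3 -> V=0 FIRE
t=5: input=3 -> V=21
t=6: input=3 -> V=0 FIRE
t=7: input=0 -> V=0
t=8: input=2 -> V=14
t=9: input=1 -> V=19
t=10: input=0 -> V=17

Answer: 14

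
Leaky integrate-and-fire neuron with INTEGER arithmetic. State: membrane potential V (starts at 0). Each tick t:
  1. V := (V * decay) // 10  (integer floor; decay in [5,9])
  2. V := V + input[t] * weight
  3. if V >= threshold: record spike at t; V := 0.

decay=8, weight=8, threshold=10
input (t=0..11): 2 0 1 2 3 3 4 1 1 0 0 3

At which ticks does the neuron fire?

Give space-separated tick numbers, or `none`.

t=0: input=2 -> V=0 FIRE
t=1: input=0 -> V=0
t=2: input=1 -> V=8
t=3: input=2 -> V=0 FIRE
t=4: input=3 -> V=0 FIRE
t=5: input=3 -> V=0 FIRE
t=6: input=4 -> V=0 FIRE
t=7: input=1 -> V=8
t=8: input=1 -> V=0 FIRE
t=9: input=0 -> V=0
t=10: input=0 -> V=0
t=11: input=3 -> V=0 FIRE

Answer: 0 3 4 5 6 8 11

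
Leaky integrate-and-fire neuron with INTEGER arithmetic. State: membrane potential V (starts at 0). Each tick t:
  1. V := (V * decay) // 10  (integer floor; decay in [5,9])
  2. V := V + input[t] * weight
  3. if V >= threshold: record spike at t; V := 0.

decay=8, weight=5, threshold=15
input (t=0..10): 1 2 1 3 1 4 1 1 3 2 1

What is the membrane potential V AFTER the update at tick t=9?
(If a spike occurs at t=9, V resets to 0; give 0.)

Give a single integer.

t=0: input=1 -> V=5
t=1: input=2 -> V=14
t=2: input=1 -> V=0 FIRE
t=3: input=3 -> V=0 FIRE
t=4: input=1 -> V=5
t=5: input=4 -> V=0 FIRE
t=6: input=1 -> V=5
t=7: input=1 -> V=9
t=8: input=3 -> V=0 FIRE
t=9: input=2 -> V=10
t=10: input=1 -> V=13

Answer: 10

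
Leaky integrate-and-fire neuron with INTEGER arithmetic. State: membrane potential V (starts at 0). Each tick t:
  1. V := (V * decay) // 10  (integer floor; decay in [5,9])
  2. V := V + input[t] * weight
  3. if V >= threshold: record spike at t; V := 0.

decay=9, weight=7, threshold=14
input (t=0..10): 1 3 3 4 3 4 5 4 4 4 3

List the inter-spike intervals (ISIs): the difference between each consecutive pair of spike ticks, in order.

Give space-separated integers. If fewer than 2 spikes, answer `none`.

t=0: input=1 -> V=7
t=1: input=3 -> V=0 FIRE
t=2: input=3 -> V=0 FIRE
t=3: input=4 -> V=0 FIRE
t=4: input=3 -> V=0 FIRE
t=5: input=4 -> V=0 FIRE
t=6: input=5 -> V=0 FIRE
t=7: input=4 -> V=0 FIRE
t=8: input=4 -> V=0 FIRE
t=9: input=4 -> V=0 FIRE
t=10: input=3 -> V=0 FIRE

Answer: 1 1 1 1 1 1 1 1 1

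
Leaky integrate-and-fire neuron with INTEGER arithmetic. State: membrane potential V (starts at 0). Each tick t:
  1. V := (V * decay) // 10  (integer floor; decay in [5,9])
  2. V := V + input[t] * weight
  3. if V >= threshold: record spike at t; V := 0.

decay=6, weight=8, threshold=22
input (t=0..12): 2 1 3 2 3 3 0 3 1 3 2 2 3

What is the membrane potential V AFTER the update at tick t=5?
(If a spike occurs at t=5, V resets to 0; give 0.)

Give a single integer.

Answer: 0

Derivation:
t=0: input=2 -> V=16
t=1: input=1 -> V=17
t=2: input=3 -> V=0 FIRE
t=3: input=2 -> V=16
t=4: input=3 -> V=0 FIRE
t=5: input=3 -> V=0 FIRE
t=6: input=0 -> V=0
t=7: input=3 -> V=0 FIRE
t=8: input=1 -> V=8
t=9: input=3 -> V=0 FIRE
t=10: input=2 -> V=16
t=11: input=2 -> V=0 FIRE
t=12: input=3 -> V=0 FIRE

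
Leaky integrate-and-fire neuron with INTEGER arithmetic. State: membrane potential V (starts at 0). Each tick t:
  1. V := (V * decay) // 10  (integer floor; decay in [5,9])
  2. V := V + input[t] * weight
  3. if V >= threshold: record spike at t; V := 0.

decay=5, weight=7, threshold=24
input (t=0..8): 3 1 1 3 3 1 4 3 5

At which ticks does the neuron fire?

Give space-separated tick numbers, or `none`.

Answer: 3 6 8

Derivation:
t=0: input=3 -> V=21
t=1: input=1 -> V=17
t=2: input=1 -> V=15
t=3: input=3 -> V=0 FIRE
t=4: input=3 -> V=21
t=5: input=1 -> V=17
t=6: input=4 -> V=0 FIRE
t=7: input=3 -> V=21
t=8: input=5 -> V=0 FIRE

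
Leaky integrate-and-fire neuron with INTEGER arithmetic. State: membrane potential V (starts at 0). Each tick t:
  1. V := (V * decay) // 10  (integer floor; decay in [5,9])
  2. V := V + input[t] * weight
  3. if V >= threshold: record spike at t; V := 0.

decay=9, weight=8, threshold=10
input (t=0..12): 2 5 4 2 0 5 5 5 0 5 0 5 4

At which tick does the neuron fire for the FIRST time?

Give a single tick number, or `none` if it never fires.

Answer: 0

Derivation:
t=0: input=2 -> V=0 FIRE
t=1: input=5 -> V=0 FIRE
t=2: input=4 -> V=0 FIRE
t=3: input=2 -> V=0 FIRE
t=4: input=0 -> V=0
t=5: input=5 -> V=0 FIRE
t=6: input=5 -> V=0 FIRE
t=7: input=5 -> V=0 FIRE
t=8: input=0 -> V=0
t=9: input=5 -> V=0 FIRE
t=10: input=0 -> V=0
t=11: input=5 -> V=0 FIRE
t=12: input=4 -> V=0 FIRE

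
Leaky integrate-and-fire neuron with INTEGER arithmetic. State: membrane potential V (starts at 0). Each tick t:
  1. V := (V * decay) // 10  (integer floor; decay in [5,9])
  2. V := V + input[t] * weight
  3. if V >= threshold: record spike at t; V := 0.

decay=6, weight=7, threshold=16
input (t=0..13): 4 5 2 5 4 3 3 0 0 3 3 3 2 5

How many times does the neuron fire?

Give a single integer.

t=0: input=4 -> V=0 FIRE
t=1: input=5 -> V=0 FIRE
t=2: input=2 -> V=14
t=3: input=5 -> V=0 FIRE
t=4: input=4 -> V=0 FIRE
t=5: input=3 -> V=0 FIRE
t=6: input=3 -> V=0 FIRE
t=7: input=0 -> V=0
t=8: input=0 -> V=0
t=9: input=3 -> V=0 FIRE
t=10: input=3 -> V=0 FIRE
t=11: input=3 -> V=0 FIRE
t=12: input=2 -> V=14
t=13: input=5 -> V=0 FIRE

Answer: 10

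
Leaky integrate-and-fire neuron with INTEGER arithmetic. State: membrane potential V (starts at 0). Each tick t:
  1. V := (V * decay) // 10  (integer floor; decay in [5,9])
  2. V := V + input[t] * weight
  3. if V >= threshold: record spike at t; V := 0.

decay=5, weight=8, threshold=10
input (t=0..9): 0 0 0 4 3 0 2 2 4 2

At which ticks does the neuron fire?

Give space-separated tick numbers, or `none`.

Answer: 3 4 6 7 8 9

Derivation:
t=0: input=0 -> V=0
t=1: input=0 -> V=0
t=2: input=0 -> V=0
t=3: input=4 -> V=0 FIRE
t=4: input=3 -> V=0 FIRE
t=5: input=0 -> V=0
t=6: input=2 -> V=0 FIRE
t=7: input=2 -> V=0 FIRE
t=8: input=4 -> V=0 FIRE
t=9: input=2 -> V=0 FIRE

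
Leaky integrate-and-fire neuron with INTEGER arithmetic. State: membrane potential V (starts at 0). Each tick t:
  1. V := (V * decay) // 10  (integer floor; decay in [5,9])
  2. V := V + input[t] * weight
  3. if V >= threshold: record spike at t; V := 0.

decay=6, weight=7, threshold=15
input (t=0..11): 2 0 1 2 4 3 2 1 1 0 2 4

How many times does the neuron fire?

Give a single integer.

t=0: input=2 -> V=14
t=1: input=0 -> V=8
t=2: input=1 -> V=11
t=3: input=2 -> V=0 FIRE
t=4: input=4 -> V=0 FIRE
t=5: input=3 -> V=0 FIRE
t=6: input=2 -> V=14
t=7: input=1 -> V=0 FIRE
t=8: input=1 -> V=7
t=9: input=0 -> V=4
t=10: input=2 -> V=0 FIRE
t=11: input=4 -> V=0 FIRE

Answer: 6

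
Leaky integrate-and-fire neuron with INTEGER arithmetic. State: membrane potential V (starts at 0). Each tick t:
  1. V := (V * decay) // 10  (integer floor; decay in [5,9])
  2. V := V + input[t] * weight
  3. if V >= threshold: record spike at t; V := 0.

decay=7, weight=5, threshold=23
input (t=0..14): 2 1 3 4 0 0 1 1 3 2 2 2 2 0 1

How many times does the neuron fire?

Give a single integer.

Answer: 3

Derivation:
t=0: input=2 -> V=10
t=1: input=1 -> V=12
t=2: input=3 -> V=0 FIRE
t=3: input=4 -> V=20
t=4: input=0 -> V=14
t=5: input=0 -> V=9
t=6: input=1 -> V=11
t=7: input=1 -> V=12
t=8: input=3 -> V=0 FIRE
t=9: input=2 -> V=10
t=10: input=2 -> V=17
t=11: input=2 -> V=21
t=12: input=2 -> V=0 FIRE
t=13: input=0 -> V=0
t=14: input=1 -> V=5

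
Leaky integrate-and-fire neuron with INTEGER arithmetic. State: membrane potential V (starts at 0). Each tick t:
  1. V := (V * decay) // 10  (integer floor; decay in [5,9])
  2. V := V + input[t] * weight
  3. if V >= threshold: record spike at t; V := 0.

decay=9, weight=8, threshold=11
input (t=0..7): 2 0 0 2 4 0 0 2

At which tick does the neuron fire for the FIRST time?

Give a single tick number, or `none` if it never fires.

Answer: 0

Derivation:
t=0: input=2 -> V=0 FIRE
t=1: input=0 -> V=0
t=2: input=0 -> V=0
t=3: input=2 -> V=0 FIRE
t=4: input=4 -> V=0 FIRE
t=5: input=0 -> V=0
t=6: input=0 -> V=0
t=7: input=2 -> V=0 FIRE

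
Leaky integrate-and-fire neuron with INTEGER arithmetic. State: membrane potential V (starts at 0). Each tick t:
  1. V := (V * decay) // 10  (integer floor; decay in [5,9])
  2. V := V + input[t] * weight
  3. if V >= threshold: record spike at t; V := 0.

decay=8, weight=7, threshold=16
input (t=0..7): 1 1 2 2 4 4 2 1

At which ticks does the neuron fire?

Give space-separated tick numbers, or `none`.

t=0: input=1 -> V=7
t=1: input=1 -> V=12
t=2: input=2 -> V=0 FIRE
t=3: input=2 -> V=14
t=4: input=4 -> V=0 FIRE
t=5: input=4 -> V=0 FIRE
t=6: input=2 -> V=14
t=7: input=1 -> V=0 FIRE

Answer: 2 4 5 7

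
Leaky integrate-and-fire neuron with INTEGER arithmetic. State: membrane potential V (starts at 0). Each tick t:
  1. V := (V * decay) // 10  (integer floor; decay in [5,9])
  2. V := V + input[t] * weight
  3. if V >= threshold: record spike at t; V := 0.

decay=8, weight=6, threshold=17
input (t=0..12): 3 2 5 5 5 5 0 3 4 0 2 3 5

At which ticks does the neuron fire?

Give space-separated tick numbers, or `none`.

Answer: 0 2 3 4 5 7 8 11 12

Derivation:
t=0: input=3 -> V=0 FIRE
t=1: input=2 -> V=12
t=2: input=5 -> V=0 FIRE
t=3: input=5 -> V=0 FIRE
t=4: input=5 -> V=0 FIRE
t=5: input=5 -> V=0 FIRE
t=6: input=0 -> V=0
t=7: input=3 -> V=0 FIRE
t=8: input=4 -> V=0 FIRE
t=9: input=0 -> V=0
t=10: input=2 -> V=12
t=11: input=3 -> V=0 FIRE
t=12: input=5 -> V=0 FIRE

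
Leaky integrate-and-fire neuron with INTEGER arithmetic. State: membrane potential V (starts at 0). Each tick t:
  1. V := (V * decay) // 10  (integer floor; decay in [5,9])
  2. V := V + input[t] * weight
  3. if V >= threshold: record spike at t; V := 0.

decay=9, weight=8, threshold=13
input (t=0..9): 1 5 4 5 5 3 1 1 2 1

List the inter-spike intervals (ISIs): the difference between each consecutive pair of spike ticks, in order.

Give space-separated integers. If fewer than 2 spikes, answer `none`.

Answer: 1 1 1 1 2 1

Derivation:
t=0: input=1 -> V=8
t=1: input=5 -> V=0 FIRE
t=2: input=4 -> V=0 FIRE
t=3: input=5 -> V=0 FIRE
t=4: input=5 -> V=0 FIRE
t=5: input=3 -> V=0 FIRE
t=6: input=1 -> V=8
t=7: input=1 -> V=0 FIRE
t=8: input=2 -> V=0 FIRE
t=9: input=1 -> V=8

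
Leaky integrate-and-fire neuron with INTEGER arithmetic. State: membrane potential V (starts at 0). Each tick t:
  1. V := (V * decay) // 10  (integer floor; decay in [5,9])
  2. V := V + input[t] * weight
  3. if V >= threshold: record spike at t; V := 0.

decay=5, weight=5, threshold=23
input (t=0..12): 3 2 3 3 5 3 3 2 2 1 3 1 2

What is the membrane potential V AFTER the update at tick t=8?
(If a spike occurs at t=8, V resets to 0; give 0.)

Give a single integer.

t=0: input=3 -> V=15
t=1: input=2 -> V=17
t=2: input=3 -> V=0 FIRE
t=3: input=3 -> V=15
t=4: input=5 -> V=0 FIRE
t=5: input=3 -> V=15
t=6: input=3 -> V=22
t=7: input=2 -> V=21
t=8: input=2 -> V=20
t=9: input=1 -> V=15
t=10: input=3 -> V=22
t=11: input=1 -> V=16
t=12: input=2 -> V=18

Answer: 20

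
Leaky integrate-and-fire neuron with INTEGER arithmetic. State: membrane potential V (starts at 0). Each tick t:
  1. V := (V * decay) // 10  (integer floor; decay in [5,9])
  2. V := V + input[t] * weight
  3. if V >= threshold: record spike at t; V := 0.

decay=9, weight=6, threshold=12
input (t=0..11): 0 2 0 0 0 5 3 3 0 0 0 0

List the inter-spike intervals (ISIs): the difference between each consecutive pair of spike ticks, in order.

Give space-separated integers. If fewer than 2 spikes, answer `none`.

Answer: 4 1 1

Derivation:
t=0: input=0 -> V=0
t=1: input=2 -> V=0 FIRE
t=2: input=0 -> V=0
t=3: input=0 -> V=0
t=4: input=0 -> V=0
t=5: input=5 -> V=0 FIRE
t=6: input=3 -> V=0 FIRE
t=7: input=3 -> V=0 FIRE
t=8: input=0 -> V=0
t=9: input=0 -> V=0
t=10: input=0 -> V=0
t=11: input=0 -> V=0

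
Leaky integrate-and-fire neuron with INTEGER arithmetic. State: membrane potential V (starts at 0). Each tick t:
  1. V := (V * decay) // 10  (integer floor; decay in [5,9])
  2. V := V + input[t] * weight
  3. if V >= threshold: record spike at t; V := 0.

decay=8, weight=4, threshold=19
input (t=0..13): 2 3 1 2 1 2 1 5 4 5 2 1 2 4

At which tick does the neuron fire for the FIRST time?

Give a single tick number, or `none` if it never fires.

t=0: input=2 -> V=8
t=1: input=3 -> V=18
t=2: input=1 -> V=18
t=3: input=2 -> V=0 FIRE
t=4: input=1 -> V=4
t=5: input=2 -> V=11
t=6: input=1 -> V=12
t=7: input=5 -> V=0 FIRE
t=8: input=4 -> V=16
t=9: input=5 -> V=0 FIRE
t=10: input=2 -> V=8
t=11: input=1 -> V=10
t=12: input=2 -> V=16
t=13: input=4 -> V=0 FIRE

Answer: 3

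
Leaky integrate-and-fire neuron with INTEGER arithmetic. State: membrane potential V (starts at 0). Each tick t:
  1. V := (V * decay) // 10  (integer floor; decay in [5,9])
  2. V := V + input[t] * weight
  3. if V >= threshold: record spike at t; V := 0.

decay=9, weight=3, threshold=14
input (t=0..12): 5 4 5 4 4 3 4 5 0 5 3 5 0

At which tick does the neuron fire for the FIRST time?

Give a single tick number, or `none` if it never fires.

Answer: 0

Derivation:
t=0: input=5 -> V=0 FIRE
t=1: input=4 -> V=12
t=2: input=5 -> V=0 FIRE
t=3: input=4 -> V=12
t=4: input=4 -> V=0 FIRE
t=5: input=3 -> V=9
t=6: input=4 -> V=0 FIRE
t=7: input=5 -> V=0 FIRE
t=8: input=0 -> V=0
t=9: input=5 -> V=0 FIRE
t=10: input=3 -> V=9
t=11: input=5 -> V=0 FIRE
t=12: input=0 -> V=0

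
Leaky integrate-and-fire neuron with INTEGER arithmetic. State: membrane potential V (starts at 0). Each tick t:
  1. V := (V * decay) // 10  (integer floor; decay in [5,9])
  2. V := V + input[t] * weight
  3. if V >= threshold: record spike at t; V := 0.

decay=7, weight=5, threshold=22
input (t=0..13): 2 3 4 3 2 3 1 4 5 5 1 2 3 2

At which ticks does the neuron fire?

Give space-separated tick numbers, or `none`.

Answer: 1 3 5 7 8 9 12

Derivation:
t=0: input=2 -> V=10
t=1: input=3 -> V=0 FIRE
t=2: input=4 -> V=20
t=3: input=3 -> V=0 FIRE
t=4: input=2 -> V=10
t=5: input=3 -> V=0 FIRE
t=6: input=1 -> V=5
t=7: input=4 -> V=0 FIRE
t=8: input=5 -> V=0 FIRE
t=9: input=5 -> V=0 FIRE
t=10: input=1 -> V=5
t=11: input=2 -> V=13
t=12: input=3 -> V=0 FIRE
t=13: input=2 -> V=10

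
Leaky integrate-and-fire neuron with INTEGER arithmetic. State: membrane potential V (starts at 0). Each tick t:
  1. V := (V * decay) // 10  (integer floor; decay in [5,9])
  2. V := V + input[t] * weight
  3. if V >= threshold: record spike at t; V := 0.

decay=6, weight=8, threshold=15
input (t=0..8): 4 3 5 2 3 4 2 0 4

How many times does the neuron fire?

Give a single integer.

Answer: 8

Derivation:
t=0: input=4 -> V=0 FIRE
t=1: input=3 -> V=0 FIRE
t=2: input=5 -> V=0 FIRE
t=3: input=2 -> V=0 FIRE
t=4: input=3 -> V=0 FIRE
t=5: input=4 -> V=0 FIRE
t=6: input=2 -> V=0 FIRE
t=7: input=0 -> V=0
t=8: input=4 -> V=0 FIRE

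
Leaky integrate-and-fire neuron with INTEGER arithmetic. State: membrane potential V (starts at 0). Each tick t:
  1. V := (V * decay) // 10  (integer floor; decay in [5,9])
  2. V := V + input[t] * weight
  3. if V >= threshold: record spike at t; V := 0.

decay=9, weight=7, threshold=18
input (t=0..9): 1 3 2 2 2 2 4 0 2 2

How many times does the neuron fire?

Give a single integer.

Answer: 5

Derivation:
t=0: input=1 -> V=7
t=1: input=3 -> V=0 FIRE
t=2: input=2 -> V=14
t=3: input=2 -> V=0 FIRE
t=4: input=2 -> V=14
t=5: input=2 -> V=0 FIRE
t=6: input=4 -> V=0 FIRE
t=7: input=0 -> V=0
t=8: input=2 -> V=14
t=9: input=2 -> V=0 FIRE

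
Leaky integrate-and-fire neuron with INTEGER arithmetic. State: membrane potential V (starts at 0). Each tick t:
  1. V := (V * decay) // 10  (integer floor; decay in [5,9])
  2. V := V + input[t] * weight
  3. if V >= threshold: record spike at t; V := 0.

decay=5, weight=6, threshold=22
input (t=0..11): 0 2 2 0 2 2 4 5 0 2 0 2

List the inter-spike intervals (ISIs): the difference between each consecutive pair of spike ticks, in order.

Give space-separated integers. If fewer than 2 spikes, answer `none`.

Answer: 1

Derivation:
t=0: input=0 -> V=0
t=1: input=2 -> V=12
t=2: input=2 -> V=18
t=3: input=0 -> V=9
t=4: input=2 -> V=16
t=5: input=2 -> V=20
t=6: input=4 -> V=0 FIRE
t=7: input=5 -> V=0 FIRE
t=8: input=0 -> V=0
t=9: input=2 -> V=12
t=10: input=0 -> V=6
t=11: input=2 -> V=15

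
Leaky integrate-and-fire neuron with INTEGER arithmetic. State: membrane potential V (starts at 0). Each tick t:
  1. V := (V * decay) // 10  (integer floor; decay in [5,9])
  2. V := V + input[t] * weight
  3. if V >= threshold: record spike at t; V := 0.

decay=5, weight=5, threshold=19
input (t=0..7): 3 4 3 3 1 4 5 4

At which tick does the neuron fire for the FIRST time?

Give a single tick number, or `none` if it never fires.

t=0: input=3 -> V=15
t=1: input=4 -> V=0 FIRE
t=2: input=3 -> V=15
t=3: input=3 -> V=0 FIRE
t=4: input=1 -> V=5
t=5: input=4 -> V=0 FIRE
t=6: input=5 -> V=0 FIRE
t=7: input=4 -> V=0 FIRE

Answer: 1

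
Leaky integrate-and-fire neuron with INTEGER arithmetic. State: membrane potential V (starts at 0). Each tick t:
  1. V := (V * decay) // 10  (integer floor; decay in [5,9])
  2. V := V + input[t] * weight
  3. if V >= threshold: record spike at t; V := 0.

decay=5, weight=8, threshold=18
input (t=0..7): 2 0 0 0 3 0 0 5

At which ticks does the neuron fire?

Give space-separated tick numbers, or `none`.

t=0: input=2 -> V=16
t=1: input=0 -> V=8
t=2: input=0 -> V=4
t=3: input=0 -> V=2
t=4: input=3 -> V=0 FIRE
t=5: input=0 -> V=0
t=6: input=0 -> V=0
t=7: input=5 -> V=0 FIRE

Answer: 4 7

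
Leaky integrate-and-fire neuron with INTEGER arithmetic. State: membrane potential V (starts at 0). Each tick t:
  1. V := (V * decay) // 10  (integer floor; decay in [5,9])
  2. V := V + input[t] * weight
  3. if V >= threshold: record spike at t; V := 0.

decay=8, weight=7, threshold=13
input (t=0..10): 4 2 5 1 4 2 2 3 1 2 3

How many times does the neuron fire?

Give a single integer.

Answer: 9

Derivation:
t=0: input=4 -> V=0 FIRE
t=1: input=2 -> V=0 FIRE
t=2: input=5 -> V=0 FIRE
t=3: input=1 -> V=7
t=4: input=4 -> V=0 FIRE
t=5: input=2 -> V=0 FIRE
t=6: input=2 -> V=0 FIRE
t=7: input=3 -> V=0 FIRE
t=8: input=1 -> V=7
t=9: input=2 -> V=0 FIRE
t=10: input=3 -> V=0 FIRE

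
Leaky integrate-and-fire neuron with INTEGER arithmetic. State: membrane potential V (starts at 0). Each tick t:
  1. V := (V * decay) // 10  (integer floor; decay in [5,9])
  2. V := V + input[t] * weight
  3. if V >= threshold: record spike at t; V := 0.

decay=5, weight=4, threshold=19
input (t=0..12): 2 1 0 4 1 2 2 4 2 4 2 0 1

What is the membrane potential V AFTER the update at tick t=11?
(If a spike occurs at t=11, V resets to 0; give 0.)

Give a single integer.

Answer: 4

Derivation:
t=0: input=2 -> V=8
t=1: input=1 -> V=8
t=2: input=0 -> V=4
t=3: input=4 -> V=18
t=4: input=1 -> V=13
t=5: input=2 -> V=14
t=6: input=2 -> V=15
t=7: input=4 -> V=0 FIRE
t=8: input=2 -> V=8
t=9: input=4 -> V=0 FIRE
t=10: input=2 -> V=8
t=11: input=0 -> V=4
t=12: input=1 -> V=6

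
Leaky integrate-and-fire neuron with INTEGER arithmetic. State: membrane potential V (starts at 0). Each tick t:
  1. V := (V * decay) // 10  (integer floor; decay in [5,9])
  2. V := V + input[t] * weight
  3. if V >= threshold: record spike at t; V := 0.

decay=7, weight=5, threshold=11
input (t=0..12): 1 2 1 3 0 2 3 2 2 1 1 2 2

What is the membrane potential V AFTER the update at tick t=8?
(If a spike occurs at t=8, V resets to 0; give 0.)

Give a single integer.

Answer: 0

Derivation:
t=0: input=1 -> V=5
t=1: input=2 -> V=0 FIRE
t=2: input=1 -> V=5
t=3: input=3 -> V=0 FIRE
t=4: input=0 -> V=0
t=5: input=2 -> V=10
t=6: input=3 -> V=0 FIRE
t=7: input=2 -> V=10
t=8: input=2 -> V=0 FIRE
t=9: input=1 -> V=5
t=10: input=1 -> V=8
t=11: input=2 -> V=0 FIRE
t=12: input=2 -> V=10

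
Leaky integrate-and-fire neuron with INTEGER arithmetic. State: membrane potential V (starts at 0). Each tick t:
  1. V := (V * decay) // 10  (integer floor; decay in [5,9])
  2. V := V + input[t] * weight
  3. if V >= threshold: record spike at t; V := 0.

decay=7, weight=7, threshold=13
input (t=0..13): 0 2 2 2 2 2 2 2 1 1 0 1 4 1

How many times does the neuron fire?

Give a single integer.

Answer: 8

Derivation:
t=0: input=0 -> V=0
t=1: input=2 -> V=0 FIRE
t=2: input=2 -> V=0 FIRE
t=3: input=2 -> V=0 FIRE
t=4: input=2 -> V=0 FIRE
t=5: input=2 -> V=0 FIRE
t=6: input=2 -> V=0 FIRE
t=7: input=2 -> V=0 FIRE
t=8: input=1 -> V=7
t=9: input=1 -> V=11
t=10: input=0 -> V=7
t=11: input=1 -> V=11
t=12: input=4 -> V=0 FIRE
t=13: input=1 -> V=7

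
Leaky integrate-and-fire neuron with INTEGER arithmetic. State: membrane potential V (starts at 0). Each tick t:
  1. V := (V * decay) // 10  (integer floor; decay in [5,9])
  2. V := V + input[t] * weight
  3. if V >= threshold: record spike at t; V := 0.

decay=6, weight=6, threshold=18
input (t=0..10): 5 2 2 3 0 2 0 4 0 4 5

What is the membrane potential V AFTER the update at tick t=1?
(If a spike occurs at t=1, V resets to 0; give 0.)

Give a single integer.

t=0: input=5 -> V=0 FIRE
t=1: input=2 -> V=12
t=2: input=2 -> V=0 FIRE
t=3: input=3 -> V=0 FIRE
t=4: input=0 -> V=0
t=5: input=2 -> V=12
t=6: input=0 -> V=7
t=7: input=4 -> V=0 FIRE
t=8: input=0 -> V=0
t=9: input=4 -> V=0 FIRE
t=10: input=5 -> V=0 FIRE

Answer: 12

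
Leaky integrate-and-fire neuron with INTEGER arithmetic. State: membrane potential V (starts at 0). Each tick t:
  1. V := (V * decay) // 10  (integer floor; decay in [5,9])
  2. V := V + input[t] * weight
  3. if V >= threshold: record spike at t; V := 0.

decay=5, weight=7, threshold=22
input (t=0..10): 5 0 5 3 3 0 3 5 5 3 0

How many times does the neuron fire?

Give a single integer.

Answer: 5

Derivation:
t=0: input=5 -> V=0 FIRE
t=1: input=0 -> V=0
t=2: input=5 -> V=0 FIRE
t=3: input=3 -> V=21
t=4: input=3 -> V=0 FIRE
t=5: input=0 -> V=0
t=6: input=3 -> V=21
t=7: input=5 -> V=0 FIRE
t=8: input=5 -> V=0 FIRE
t=9: input=3 -> V=21
t=10: input=0 -> V=10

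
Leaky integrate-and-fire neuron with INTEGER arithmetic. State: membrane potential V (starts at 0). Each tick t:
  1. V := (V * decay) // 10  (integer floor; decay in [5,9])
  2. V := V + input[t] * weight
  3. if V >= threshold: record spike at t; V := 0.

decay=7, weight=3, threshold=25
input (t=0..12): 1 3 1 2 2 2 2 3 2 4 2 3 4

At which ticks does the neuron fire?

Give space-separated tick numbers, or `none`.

Answer: 9

Derivation:
t=0: input=1 -> V=3
t=1: input=3 -> V=11
t=2: input=1 -> V=10
t=3: input=2 -> V=13
t=4: input=2 -> V=15
t=5: input=2 -> V=16
t=6: input=2 -> V=17
t=7: input=3 -> V=20
t=8: input=2 -> V=20
t=9: input=4 -> V=0 FIRE
t=10: input=2 -> V=6
t=11: input=3 -> V=13
t=12: input=4 -> V=21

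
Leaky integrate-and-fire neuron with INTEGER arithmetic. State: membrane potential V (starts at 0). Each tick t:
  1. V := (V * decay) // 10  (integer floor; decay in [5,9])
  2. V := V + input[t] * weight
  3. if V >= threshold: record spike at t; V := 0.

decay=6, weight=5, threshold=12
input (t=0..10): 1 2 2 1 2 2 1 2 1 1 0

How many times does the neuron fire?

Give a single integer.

Answer: 3

Derivation:
t=0: input=1 -> V=5
t=1: input=2 -> V=0 FIRE
t=2: input=2 -> V=10
t=3: input=1 -> V=11
t=4: input=2 -> V=0 FIRE
t=5: input=2 -> V=10
t=6: input=1 -> V=11
t=7: input=2 -> V=0 FIRE
t=8: input=1 -> V=5
t=9: input=1 -> V=8
t=10: input=0 -> V=4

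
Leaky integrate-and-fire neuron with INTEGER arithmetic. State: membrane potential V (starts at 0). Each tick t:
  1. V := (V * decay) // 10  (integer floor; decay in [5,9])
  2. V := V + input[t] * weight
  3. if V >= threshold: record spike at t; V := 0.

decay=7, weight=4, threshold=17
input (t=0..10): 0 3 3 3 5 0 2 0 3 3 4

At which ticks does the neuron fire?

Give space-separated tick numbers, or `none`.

Answer: 2 4 9

Derivation:
t=0: input=0 -> V=0
t=1: input=3 -> V=12
t=2: input=3 -> V=0 FIRE
t=3: input=3 -> V=12
t=4: input=5 -> V=0 FIRE
t=5: input=0 -> V=0
t=6: input=2 -> V=8
t=7: input=0 -> V=5
t=8: input=3 -> V=15
t=9: input=3 -> V=0 FIRE
t=10: input=4 -> V=16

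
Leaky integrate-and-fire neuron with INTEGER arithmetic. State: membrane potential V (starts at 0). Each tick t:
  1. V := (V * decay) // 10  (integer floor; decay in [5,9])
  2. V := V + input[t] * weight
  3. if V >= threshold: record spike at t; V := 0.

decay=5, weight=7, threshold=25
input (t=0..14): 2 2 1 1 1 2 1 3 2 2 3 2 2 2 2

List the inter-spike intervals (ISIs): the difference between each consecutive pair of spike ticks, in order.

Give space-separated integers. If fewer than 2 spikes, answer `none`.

t=0: input=2 -> V=14
t=1: input=2 -> V=21
t=2: input=1 -> V=17
t=3: input=1 -> V=15
t=4: input=1 -> V=14
t=5: input=2 -> V=21
t=6: input=1 -> V=17
t=7: input=3 -> V=0 FIRE
t=8: input=2 -> V=14
t=9: input=2 -> V=21
t=10: input=3 -> V=0 FIRE
t=11: input=2 -> V=14
t=12: input=2 -> V=21
t=13: input=2 -> V=24
t=14: input=2 -> V=0 FIRE

Answer: 3 4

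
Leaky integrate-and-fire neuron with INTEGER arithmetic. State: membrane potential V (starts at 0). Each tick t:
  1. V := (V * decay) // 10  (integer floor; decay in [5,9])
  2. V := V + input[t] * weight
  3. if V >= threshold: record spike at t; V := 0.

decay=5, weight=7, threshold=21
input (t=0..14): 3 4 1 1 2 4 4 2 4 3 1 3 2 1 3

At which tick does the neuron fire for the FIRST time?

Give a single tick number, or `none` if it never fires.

Answer: 0

Derivation:
t=0: input=3 -> V=0 FIRE
t=1: input=4 -> V=0 FIRE
t=2: input=1 -> V=7
t=3: input=1 -> V=10
t=4: input=2 -> V=19
t=5: input=4 -> V=0 FIRE
t=6: input=4 -> V=0 FIRE
t=7: input=2 -> V=14
t=8: input=4 -> V=0 FIRE
t=9: input=3 -> V=0 FIRE
t=10: input=1 -> V=7
t=11: input=3 -> V=0 FIRE
t=12: input=2 -> V=14
t=13: input=1 -> V=14
t=14: input=3 -> V=0 FIRE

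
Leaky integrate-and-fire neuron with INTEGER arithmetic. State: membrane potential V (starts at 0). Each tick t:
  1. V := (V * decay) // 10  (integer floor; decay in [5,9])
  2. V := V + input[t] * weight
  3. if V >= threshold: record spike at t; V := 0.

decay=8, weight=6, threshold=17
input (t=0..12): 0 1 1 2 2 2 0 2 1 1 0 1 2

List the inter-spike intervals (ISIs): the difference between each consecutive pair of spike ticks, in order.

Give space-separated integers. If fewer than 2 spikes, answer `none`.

t=0: input=0 -> V=0
t=1: input=1 -> V=6
t=2: input=1 -> V=10
t=3: input=2 -> V=0 FIRE
t=4: input=2 -> V=12
t=5: input=2 -> V=0 FIRE
t=6: input=0 -> V=0
t=7: input=2 -> V=12
t=8: input=1 -> V=15
t=9: input=1 -> V=0 FIRE
t=10: input=0 -> V=0
t=11: input=1 -> V=6
t=12: input=2 -> V=16

Answer: 2 4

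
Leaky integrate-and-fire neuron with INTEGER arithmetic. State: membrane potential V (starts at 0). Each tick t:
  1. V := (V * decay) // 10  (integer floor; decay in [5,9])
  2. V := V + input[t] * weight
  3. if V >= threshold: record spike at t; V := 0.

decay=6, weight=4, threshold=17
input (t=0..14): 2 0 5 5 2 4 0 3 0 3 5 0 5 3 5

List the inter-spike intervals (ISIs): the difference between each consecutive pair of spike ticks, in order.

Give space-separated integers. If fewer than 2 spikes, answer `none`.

Answer: 1 2 5 2 2

Derivation:
t=0: input=2 -> V=8
t=1: input=0 -> V=4
t=2: input=5 -> V=0 FIRE
t=3: input=5 -> V=0 FIRE
t=4: input=2 -> V=8
t=5: input=4 -> V=0 FIRE
t=6: input=0 -> V=0
t=7: input=3 -> V=12
t=8: input=0 -> V=7
t=9: input=3 -> V=16
t=10: input=5 -> V=0 FIRE
t=11: input=0 -> V=0
t=12: input=5 -> V=0 FIRE
t=13: input=3 -> V=12
t=14: input=5 -> V=0 FIRE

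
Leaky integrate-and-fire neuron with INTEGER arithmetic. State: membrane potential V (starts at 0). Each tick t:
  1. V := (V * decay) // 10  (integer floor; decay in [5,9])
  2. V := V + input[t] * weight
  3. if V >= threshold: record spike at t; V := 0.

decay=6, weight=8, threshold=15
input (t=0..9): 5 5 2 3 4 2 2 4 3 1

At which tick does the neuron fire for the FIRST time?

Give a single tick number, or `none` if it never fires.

Answer: 0

Derivation:
t=0: input=5 -> V=0 FIRE
t=1: input=5 -> V=0 FIRE
t=2: input=2 -> V=0 FIRE
t=3: input=3 -> V=0 FIRE
t=4: input=4 -> V=0 FIRE
t=5: input=2 -> V=0 FIRE
t=6: input=2 -> V=0 FIRE
t=7: input=4 -> V=0 FIRE
t=8: input=3 -> V=0 FIRE
t=9: input=1 -> V=8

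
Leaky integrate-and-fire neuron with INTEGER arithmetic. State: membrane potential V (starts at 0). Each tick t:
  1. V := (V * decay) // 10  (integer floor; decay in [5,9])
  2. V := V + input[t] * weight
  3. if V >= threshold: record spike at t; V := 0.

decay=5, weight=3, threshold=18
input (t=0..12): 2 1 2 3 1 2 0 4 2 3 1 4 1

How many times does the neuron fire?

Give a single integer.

Answer: 0

Derivation:
t=0: input=2 -> V=6
t=1: input=1 -> V=6
t=2: input=2 -> V=9
t=3: input=3 -> V=13
t=4: input=1 -> V=9
t=5: input=2 -> V=10
t=6: input=0 -> V=5
t=7: input=4 -> V=14
t=8: input=2 -> V=13
t=9: input=3 -> V=15
t=10: input=1 -> V=10
t=11: input=4 -> V=17
t=12: input=1 -> V=11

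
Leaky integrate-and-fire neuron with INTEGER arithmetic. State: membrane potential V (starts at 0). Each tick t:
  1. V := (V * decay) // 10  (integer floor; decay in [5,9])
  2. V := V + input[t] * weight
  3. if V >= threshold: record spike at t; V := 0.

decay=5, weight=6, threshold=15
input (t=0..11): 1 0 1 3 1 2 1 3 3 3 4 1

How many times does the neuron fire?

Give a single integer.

Answer: 6

Derivation:
t=0: input=1 -> V=6
t=1: input=0 -> V=3
t=2: input=1 -> V=7
t=3: input=3 -> V=0 FIRE
t=4: input=1 -> V=6
t=5: input=2 -> V=0 FIRE
t=6: input=1 -> V=6
t=7: input=3 -> V=0 FIRE
t=8: input=3 -> V=0 FIRE
t=9: input=3 -> V=0 FIRE
t=10: input=4 -> V=0 FIRE
t=11: input=1 -> V=6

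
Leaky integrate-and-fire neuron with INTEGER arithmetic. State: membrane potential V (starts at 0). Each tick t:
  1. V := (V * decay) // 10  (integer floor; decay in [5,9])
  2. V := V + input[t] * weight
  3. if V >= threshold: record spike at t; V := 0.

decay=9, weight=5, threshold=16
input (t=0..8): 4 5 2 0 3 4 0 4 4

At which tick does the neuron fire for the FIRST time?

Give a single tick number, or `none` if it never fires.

t=0: input=4 -> V=0 FIRE
t=1: input=5 -> V=0 FIRE
t=2: input=2 -> V=10
t=3: input=0 -> V=9
t=4: input=3 -> V=0 FIRE
t=5: input=4 -> V=0 FIRE
t=6: input=0 -> V=0
t=7: input=4 -> V=0 FIRE
t=8: input=4 -> V=0 FIRE

Answer: 0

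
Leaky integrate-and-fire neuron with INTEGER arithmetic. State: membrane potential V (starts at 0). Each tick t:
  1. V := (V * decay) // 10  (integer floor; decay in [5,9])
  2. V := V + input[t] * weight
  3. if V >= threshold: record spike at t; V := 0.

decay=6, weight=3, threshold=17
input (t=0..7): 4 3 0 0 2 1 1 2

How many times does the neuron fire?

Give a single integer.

t=0: input=4 -> V=12
t=1: input=3 -> V=16
t=2: input=0 -> V=9
t=3: input=0 -> V=5
t=4: input=2 -> V=9
t=5: input=1 -> V=8
t=6: input=1 -> V=7
t=7: input=2 -> V=10

Answer: 0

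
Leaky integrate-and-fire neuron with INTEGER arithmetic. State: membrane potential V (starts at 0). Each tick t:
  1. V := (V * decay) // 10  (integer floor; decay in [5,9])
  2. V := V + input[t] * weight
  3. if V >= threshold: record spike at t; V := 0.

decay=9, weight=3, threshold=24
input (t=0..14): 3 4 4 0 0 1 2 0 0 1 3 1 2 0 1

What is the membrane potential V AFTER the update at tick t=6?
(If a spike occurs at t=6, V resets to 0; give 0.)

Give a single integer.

t=0: input=3 -> V=9
t=1: input=4 -> V=20
t=2: input=4 -> V=0 FIRE
t=3: input=0 -> V=0
t=4: input=0 -> V=0
t=5: input=1 -> V=3
t=6: input=2 -> V=8
t=7: input=0 -> V=7
t=8: input=0 -> V=6
t=9: input=1 -> V=8
t=10: input=3 -> V=16
t=11: input=1 -> V=17
t=12: input=2 -> V=21
t=13: input=0 -> V=18
t=14: input=1 -> V=19

Answer: 8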